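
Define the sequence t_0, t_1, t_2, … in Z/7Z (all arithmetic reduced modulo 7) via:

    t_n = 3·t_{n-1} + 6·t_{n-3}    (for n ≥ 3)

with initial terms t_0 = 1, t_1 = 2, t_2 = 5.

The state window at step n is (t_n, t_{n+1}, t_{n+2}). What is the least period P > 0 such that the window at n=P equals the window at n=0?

n=0: window = (1, 2, 5)
n=1: window = (2, 5, 0)
n=2: window = (5, 0, 5)
n=3: window = (0, 5, 3)
n=4: window = (5, 3, 2)
n=5: window = (3, 2, 1)
n=6: window = (2, 1, 0)
n=7: window = (1, 0, 5)
n=8: window = (0, 5, 0)
n=9: window = (5, 0, 0)
n=10: window = (0, 0, 2)
n=11: window = (0, 2, 6)
n=12: window = (2, 6, 4)
n=13: window = (6, 4, 3)
n=14: window = (4, 3, 3)
n=15: window = (3, 3, 5)
n=16: window = (3, 5, 5)
n=17: window = (5, 5, 5)
n=18: window = (5, 5, 3)
n=19: window = (5, 3, 4)
n=20: window = (3, 4, 0)
n=21: window = (4, 0, 4)
n=22: window = (0, 4, 1)
n=23: window = (4, 1, 3)
n=24: window = (1, 3, 5)
n=25: window = (3, 5, 0)
n=26: window = (5, 0, 4)
n=27: window = (0, 4, 0)
n=28: window = (4, 0, 0)
n=29: window = (0, 0, 3)
n=30: window = (0, 3, 2)
n=31: window = (3, 2, 6)
n=32: window = (2, 6, 1)
n=33: window = (6, 1, 1)
n=34: window = (1, 1, 4)
n=35: window = (1, 4, 4)
n=36: window = (4, 4, 4)
n=37: window = (4, 4, 1)
n=38: window = (4, 1, 6)
n=39: window = (1, 6, 0)
n=40: window = (6, 0, 6)
…
n=112: window = (1, 1, 1)
n=113: window = (1, 1, 2)
n=114: window = (1, 2, 5)
window at n=114 equals window at n=0 → period = 114

114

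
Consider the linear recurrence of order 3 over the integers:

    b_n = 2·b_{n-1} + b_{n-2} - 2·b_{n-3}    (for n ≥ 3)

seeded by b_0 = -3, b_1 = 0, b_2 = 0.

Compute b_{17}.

b_3 = 2·0 + 1·0 + -2·-3 = 6
b_4 = 2·6 + 1·0 + -2·0 = 12
b_5 = 2·12 + 1·6 + -2·0 = 30
b_6 = 2·30 + 1·12 + -2·6 = 60
b_7 = 2·60 + 1·30 + -2·12 = 126
b_8 = 2·126 + 1·60 + -2·30 = 252
b_9 = 2·252 + 1·126 + -2·60 = 510
b_10 = 2·510 + 1·252 + -2·126 = 1020
b_11 = 2·1020 + 1·510 + -2·252 = 2046
b_12 = 2·2046 + 1·1020 + -2·510 = 4092
b_13 = 2·4092 + 1·2046 + -2·1020 = 8190
b_14 = 2·8190 + 1·4092 + -2·2046 = 16380
b_15 = 2·16380 + 1·8190 + -2·4092 = 32766
b_16 = 2·32766 + 1·16380 + -2·8190 = 65532
b_17 = 2·65532 + 1·32766 + -2·16380 = 131070

131070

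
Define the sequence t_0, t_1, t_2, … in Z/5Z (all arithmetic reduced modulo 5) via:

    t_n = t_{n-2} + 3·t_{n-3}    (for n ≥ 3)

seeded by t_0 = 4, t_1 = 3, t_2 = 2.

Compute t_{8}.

t_3 = 0·2 + 1·3 + 3·4 = 0
t_4 = 0·0 + 1·2 + 3·3 = 1
t_5 = 0·1 + 1·0 + 3·2 = 1
t_6 = 0·1 + 1·1 + 3·0 = 1
t_7 = 0·1 + 1·1 + 3·1 = 4
t_8 = 0·4 + 1·1 + 3·1 = 4

4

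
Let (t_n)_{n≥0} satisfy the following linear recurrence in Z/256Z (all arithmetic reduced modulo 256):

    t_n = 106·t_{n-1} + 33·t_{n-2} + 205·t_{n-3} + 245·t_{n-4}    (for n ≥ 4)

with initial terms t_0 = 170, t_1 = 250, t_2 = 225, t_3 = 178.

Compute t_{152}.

t_4 = 106·178 + 33·225 + 205·250 + 245·170 = 153
t_5 = 106·153 + 33·178 + 205·225 + 245·250 = 187
t_6 = 106·187 + 33·153 + 205·178 + 245·225 = 6
t_7 = 106·6 + 33·187 + 205·153 + 245·178 = 118
t_8 = 106·118 + 33·6 + 205·187 + 245·153 = 206
t_9 = 106·206 + 33·118 + 205·6 + 245·187 = 71
Continuing the recurrence:
  t_10 = 48;  t_11 = 235;  t_12 = 127;  t_13 = 68;  t_14 = 166;  t_15 = 26
  t_16 = 41;  t_17 = 86;  t_18 = 149;  t_19 = 127;  t_20 = 230;  t_21 = 58
  t_22 = 246;  t_23 = 15;  t_24 = 124;  t_25 = 199;  t_26 = 211;  t_27 = 172
  t_28 = 114;  t_29 = 202;  t_30 = 1;  t_31 = 90;  t_32 = 65;  t_33 = 163
  t_34 = 230;  t_35 = 110;  t_36 = 238;  t_37 = 231;  t_38 = 136;  t_39 = 243
  t_40 = 231;  t_41 = 244;  t_42 = 142;  t_43 = 202;  t_44 = 105;  t_45 = 190
  t_46 = 221;  t_47 = 103;  t_48 = 198;  t_49 = 18;  t_50 = 246;  t_51 = 79
  t_52 = 84;  t_53 = 47;  t_54 = 251;  t_55 = 220;  t_56 = 122;  t_57 = 218
  t_58 = 97;  t_59 = 130;  t_60 = 169;  t_61 = 11;  t_62 = 70;  t_63 = 38
  t_64 = 78;  t_65 = 199;  t_66 = 224;  t_67 = 59;  t_68 = 79;  t_69 = 36
  t_70 = 182;  t_71 = 186;  t_72 = 233;  t_73 = 166;  t_74 = 229;  t_75 = 207
  t_76 = 38;  t_77 = 170;  t_78 = 54;  t_79 = 207;  t_80 = 44;  t_81 = 215
  t_82 = 35;  t_83 = 140;  t_84 = 194;  t_85 = 42;  t_86 = 1;  t_87 = 42
  t_88 = 209;  t_89 = 243;  t_90 = 38;  t_91 = 158;  t_92 = 238;  t_93 = 231
  t_94 = 56;  t_95 = 195;  t_96 = 183;  t_97 = 212;  t_98 = 30;  t_99 = 234
  t_100 = 169;  t_101 = 14;  t_102 = 173;  t_103 = 183;  t_104 = 6;  t_105 = 2
  t_106 = 182;  t_107 = 143;  t_108 = 4;  t_109 = 191;  t_110 = 75;  t_111 = 188
  t_112 = 74;  t_113 = 186;  t_114 = 225;  t_115 = 82;  t_116 = 185;  t_117 = 91
  t_118 = 134;  t_119 = 214;  t_120 = 206;  t_121 = 71;  t_122 = 144;  t_123 = 139
  t_124 = 31;  t_125 = 4;  t_126 = 198;  t_127 = 90;  t_128 = 169;  t_129 = 246
  t_130 = 53;  t_131 = 31;  t_132 = 102;  t_133 = 26;  t_134 = 118;  t_135 = 143
  t_136 = 220;  t_137 = 231;  t_138 = 115;  t_139 = 108;  t_140 = 18;  t_141 = 138
  t_142 = 1;  t_143 = 250;  t_144 = 97;  t_145 = 67;  t_146 = 102;  t_147 = 206
  t_148 = 238;  t_149 = 231;  t_150 = 232
t_151 = 106·232 + 33·231 + 205·238 + 245·206 = 147
t_152 = 106·147 + 33·232 + 205·231 + 245·238 = 135

135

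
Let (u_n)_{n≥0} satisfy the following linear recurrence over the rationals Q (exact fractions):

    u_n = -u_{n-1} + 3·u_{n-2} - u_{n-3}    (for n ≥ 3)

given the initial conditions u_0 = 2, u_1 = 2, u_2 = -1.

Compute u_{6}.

-61

u_3 = -1·-1 + 3·2 + -1·2 = 5
u_4 = -1·5 + 3·-1 + -1·2 = -10
u_5 = -1·-10 + 3·5 + -1·-1 = 26
u_6 = -1·26 + 3·-10 + -1·5 = -61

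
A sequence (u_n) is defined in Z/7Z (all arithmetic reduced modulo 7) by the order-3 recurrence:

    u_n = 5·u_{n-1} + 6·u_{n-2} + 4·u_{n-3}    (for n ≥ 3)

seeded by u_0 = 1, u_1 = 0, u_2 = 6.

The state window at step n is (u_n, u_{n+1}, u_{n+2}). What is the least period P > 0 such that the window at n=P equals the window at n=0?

n=0: window = (1, 0, 6)
n=1: window = (0, 6, 6)
n=2: window = (6, 6, 3)
n=3: window = (6, 3, 5)
n=4: window = (3, 5, 4)
n=5: window = (5, 4, 6)
n=6: window = (4, 6, 4)
n=7: window = (6, 4, 2)
n=8: window = (4, 2, 2)
n=9: window = (2, 2, 3)
n=10: window = (2, 3, 0)
n=11: window = (3, 0, 5)
n=12: window = (0, 5, 2)
n=13: window = (5, 2, 5)
n=14: window = (2, 5, 1)
n=15: window = (5, 1, 1)
n=16: window = (1, 1, 3)
n=17: window = (1, 3, 4)
n=18: window = (3, 4, 0)
n=19: window = (4, 0, 1)
n=20: window = (0, 1, 0)
n=21: window = (1, 0, 6)
window at n=21 equals window at n=0 → period = 21

21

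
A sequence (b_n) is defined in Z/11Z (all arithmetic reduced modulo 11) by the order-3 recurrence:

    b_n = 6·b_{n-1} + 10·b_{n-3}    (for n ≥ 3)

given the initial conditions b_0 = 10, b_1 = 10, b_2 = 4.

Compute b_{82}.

6

b_3 = 6·4 + 0·10 + 10·10 = 3
b_4 = 6·3 + 0·4 + 10·10 = 8
b_5 = 6·8 + 0·3 + 10·4 = 0
b_6 = 6·0 + 0·8 + 10·3 = 8
b_7 = 6·8 + 0·0 + 10·8 = 7
b_8 = 6·7 + 0·8 + 10·0 = 9
b_9 = 6·9 + 0·7 + 10·8 = 2
b_10 = 6·2 + 0·9 + 10·7 = 5
b_11 = 6·5 + 0·2 + 10·9 = 10
b_12 = 6·10 + 0·5 + 10·2 = 3
b_13 = 6·3 + 0·10 + 10·5 = 2
b_14 = 6·2 + 0·3 + 10·10 = 2
b_15 = 6·2 + 0·2 + 10·3 = 9
b_16 = 6·9 + 0·2 + 10·2 = 8
b_17 = 6·8 + 0·9 + 10·2 = 2
b_18 = 6·2 + 0·8 + 10·9 = 3
b_19 = 6·3 + 0·2 + 10·8 = 10
b_20 = 6·10 + 0·3 + 10·2 = 3
b_21 = 6·3 + 0·10 + 10·3 = 4
b_22 = 6·4 + 0·3 + 10·10 = 3
b_23 = 6·3 + 0·4 + 10·3 = 4
b_24 = 6·4 + 0·3 + 10·4 = 9
b_25 = 6·9 + 0·4 + 10·3 = 7
b_26 = 6·7 + 0·9 + 10·4 = 5
b_27 = 6·5 + 0·7 + 10·9 = 10
b_28 = 6·10 + 0·5 + 10·7 = 9
b_29 = 6·9 + 0·10 + 10·5 = 5
b_30 = 6·5 + 0·9 + 10·10 = 9
b_31 = 6·9 + 0·5 + 10·9 = 1
b_32 = 6·1 + 0·9 + 10·5 = 1
b_33 = 6·1 + 0·1 + 10·9 = 8
b_34 = 6·8 + 0·1 + 10·1 = 3
b_35 = 6·3 + 0·8 + 10·1 = 6
b_36 = 6·6 + 0·3 + 10·8 = 6
b_37 = 6·6 + 0·6 + 10·3 = 0
b_38 = 6·0 + 0·6 + 10·6 = 5
b_39 = 6·5 + 0·0 + 10·6 = 2
b_40 = 6·2 + 0·5 + 10·0 = 1
b_41 = 6·1 + 0·2 + 10·5 = 1
b_42 = 6·1 + 0·1 + 10·2 = 4
b_43 = 6·4 + 0·1 + 10·1 = 1
b_44 = 6·1 + 0·4 + 10·1 = 5
b_45 = 6·5 + 0·1 + 10·4 = 4
b_46 = 6·4 + 0·5 + 10·1 = 1
b_47 = 6·1 + 0·4 + 10·5 = 1
b_48 = 6·1 + 0·1 + 10·4 = 2
b_49 = 6·2 + 0·1 + 10·1 = 0
b_50 = 6·0 + 0·2 + 10·1 = 10
b_51 = 6·10 + 0·0 + 10·2 = 3
b_52 = 6·3 + 0·10 + 10·0 = 7
b_53 = 6·7 + 0·3 + 10·10 = 10
b_54 = 6·10 + 0·7 + 10·3 = 2
b_55 = 6·2 + 0·10 + 10·7 = 5
b_56 = 6·5 + 0·2 + 10·10 = 9
b_57 = 6·9 + 0·5 + 10·2 = 8
b_58 = 6·8 + 0·9 + 10·5 = 10
b_59 = 6·10 + 0·8 + 10·9 = 7
b_60 = 6·7 + 0·10 + 10·8 = 1
b_61 = 6·1 + 0·7 + 10·10 = 7
b_62 = 6·7 + 0·1 + 10·7 = 2
b_63 = 6·2 + 0·7 + 10·1 = 0
b_64 = 6·0 + 0·2 + 10·7 = 4
b_65 = 6·4 + 0·0 + 10·2 = 0
b_66 = 6·0 + 0·4 + 10·0 = 0
b_67 = 6·0 + 0·0 + 10·4 = 7
b_68 = 6·7 + 0·0 + 10·0 = 9
b_69 = 6·9 + 0·7 + 10·0 = 10
b_70 = 6·10 + 0·9 + 10·7 = 9
b_71 = 6·9 + 0·10 + 10·9 = 1
b_72 = 6·1 + 0·9 + 10·10 = 7
b_73 = 6·7 + 0·1 + 10·9 = 0
b_74 = 6·0 + 0·7 + 10·1 = 10
b_75 = 6·10 + 0·0 + 10·7 = 9
b_76 = 6·9 + 0·10 + 10·0 = 10
b_77 = 6·10 + 0·9 + 10·10 = 6
b_78 = 6·6 + 0·10 + 10·9 = 5
b_79 = 6·5 + 0·6 + 10·10 = 9
b_80 = 6·9 + 0·5 + 10·6 = 4
b_81 = 6·4 + 0·9 + 10·5 = 8
b_82 = 6·8 + 0·4 + 10·9 = 6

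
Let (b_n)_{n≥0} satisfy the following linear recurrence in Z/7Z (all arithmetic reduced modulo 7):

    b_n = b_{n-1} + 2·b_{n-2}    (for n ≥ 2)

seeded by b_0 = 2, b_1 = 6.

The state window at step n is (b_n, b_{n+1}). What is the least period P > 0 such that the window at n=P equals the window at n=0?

n=0: window = (2, 6)
n=1: window = (6, 3)
n=2: window = (3, 1)
n=3: window = (1, 0)
n=4: window = (0, 2)
n=5: window = (2, 2)
n=6: window = (2, 6)
window at n=6 equals window at n=0 → period = 6

6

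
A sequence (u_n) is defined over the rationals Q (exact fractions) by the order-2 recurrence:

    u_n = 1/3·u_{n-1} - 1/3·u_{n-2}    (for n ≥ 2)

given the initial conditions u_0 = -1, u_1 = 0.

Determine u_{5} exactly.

u_2 = 1/3·0 + -1/3·-1 = 1/3
u_3 = 1/3·1/3 + -1/3·0 = 1/9
u_4 = 1/3·1/9 + -1/3·1/3 = -2/27
u_5 = 1/3·-2/27 + -1/3·1/9 = -5/81

-5/81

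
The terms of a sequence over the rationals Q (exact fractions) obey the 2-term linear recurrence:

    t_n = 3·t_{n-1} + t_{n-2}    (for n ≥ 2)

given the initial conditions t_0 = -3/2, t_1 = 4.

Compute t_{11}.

1003337/2

t_2 = 3·4 + 1·-3/2 = 21/2
t_3 = 3·21/2 + 1·4 = 71/2
t_4 = 3·71/2 + 1·21/2 = 117
t_5 = 3·117 + 1·71/2 = 773/2
t_6 = 3·773/2 + 1·117 = 2553/2
t_7 = 3·2553/2 + 1·773/2 = 4216
t_8 = 3·4216 + 1·2553/2 = 27849/2
t_9 = 3·27849/2 + 1·4216 = 91979/2
t_10 = 3·91979/2 + 1·27849/2 = 151893
t_11 = 3·151893 + 1·91979/2 = 1003337/2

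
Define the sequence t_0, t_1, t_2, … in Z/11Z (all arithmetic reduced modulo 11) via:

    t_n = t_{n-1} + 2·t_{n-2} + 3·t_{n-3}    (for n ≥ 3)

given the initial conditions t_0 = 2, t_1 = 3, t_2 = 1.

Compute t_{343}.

t_3 = 1·1 + 2·3 + 3·2 = 2
t_4 = 1·2 + 2·1 + 3·3 = 2
t_5 = 1·2 + 2·2 + 3·1 = 9
t_6 = 1·9 + 2·2 + 3·2 = 8
t_7 = 1·8 + 2·9 + 3·2 = 10
t_8 = 1·10 + 2·8 + 3·9 = 9
t_9 = 1·9 + 2·10 + 3·8 = 9
t_10 = 1·9 + 2·9 + 3·10 = 2
t_11 = 1·2 + 2·9 + 3·9 = 3
t_12 = 1·3 + 2·2 + 3·9 = 1
(t_10, t_11, t_12) = (2, 3, 1) = (t_0, t_1, t_2), so the sequence has period 10.
343 ≡ 3 (mod 10), hence t_343 = t_3 = 2.

2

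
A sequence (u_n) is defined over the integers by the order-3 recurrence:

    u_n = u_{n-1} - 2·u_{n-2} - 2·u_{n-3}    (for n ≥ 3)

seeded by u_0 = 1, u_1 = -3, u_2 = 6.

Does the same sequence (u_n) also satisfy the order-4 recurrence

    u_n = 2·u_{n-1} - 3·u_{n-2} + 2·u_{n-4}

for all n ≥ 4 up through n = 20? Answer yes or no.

yes

Terms u_0..u_20: 1, -3, 6, 10, 4, -28, -56, -8, 160, 288, -16, -912, -1456, 400, 5136, 7248, -3824, -28592, -35440, 29392, 157456
n=4: candidate gives 4, actual u_4 = 4 ✓
n=5: candidate gives -28, actual u_5 = -28 ✓
n=6: candidate gives -56, actual u_6 = -56 ✓
n=7: candidate gives -8, actual u_7 = -8 ✓
n=8: candidate gives 160, actual u_8 = 160 ✓
n=9: candidate gives 288, actual u_9 = 288 ✓
n=10: candidate gives -16, actual u_10 = -16 ✓
n=11: candidate gives -912, actual u_11 = -912 ✓
n=12: candidate gives -1456, actual u_12 = -1456 ✓
n=13: candidate gives 400, actual u_13 = 400 ✓
n=14: candidate gives 5136, actual u_14 = 5136 ✓
n=15: candidate gives 7248, actual u_15 = 7248 ✓
n=16: candidate gives -3824, actual u_16 = -3824 ✓
n=17: candidate gives -28592, actual u_17 = -28592 ✓
n=18: candidate gives -35440, actual u_18 = -35440 ✓
n=19: candidate gives 29392, actual u_19 = 29392 ✓
n=20: candidate gives 157456, actual u_20 = 157456 ✓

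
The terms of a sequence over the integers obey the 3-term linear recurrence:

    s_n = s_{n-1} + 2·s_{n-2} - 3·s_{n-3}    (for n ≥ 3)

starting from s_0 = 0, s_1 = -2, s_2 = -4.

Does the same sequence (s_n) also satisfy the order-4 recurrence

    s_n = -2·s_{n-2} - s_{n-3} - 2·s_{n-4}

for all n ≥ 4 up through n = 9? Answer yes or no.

no

Terms s_0..s_9: 0, -2, -4, -8, -10, -14, -10, -8, 14, 28
n=4: candidate gives 10, actual s_4 = -10 ✗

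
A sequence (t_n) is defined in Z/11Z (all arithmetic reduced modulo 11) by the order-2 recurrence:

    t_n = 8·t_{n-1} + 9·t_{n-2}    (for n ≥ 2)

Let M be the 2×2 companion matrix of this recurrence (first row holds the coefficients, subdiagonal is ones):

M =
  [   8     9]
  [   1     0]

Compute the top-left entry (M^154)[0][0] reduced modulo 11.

(M^154)[0][0] is the top entry after applying M 154 times to the unit state (1, 0). Equivalently it is h_{155} for the auxiliary sequence (h_n) obeying the same recurrence with h_1 = 1 and h_i = 0 for 0 ≤ i < 1:
h_2 = 8·1 + 9·0 = 8
h_3 = 8·8 + 9·1 = 7
h_4 = 8·7 + 9·8 = 7
h_5 = 8·7 + 9·7 = 9
h_6 = 8·9 + 9·7 = 3
h_7 = 8·3 + 9·9 = 6
h_8 = 8·6 + 9·3 = 9
h_9 = 8·9 + 9·6 = 5
h_10 = 8·5 + 9·9 = 0
h_11 = 8·0 + 9·5 = 1
(h_10, h_11) = (0, 1) = (h_0, h_1), so the sequence has period 10.
155 ≡ 5 (mod 10), hence h_155 = h_5 = 9.

9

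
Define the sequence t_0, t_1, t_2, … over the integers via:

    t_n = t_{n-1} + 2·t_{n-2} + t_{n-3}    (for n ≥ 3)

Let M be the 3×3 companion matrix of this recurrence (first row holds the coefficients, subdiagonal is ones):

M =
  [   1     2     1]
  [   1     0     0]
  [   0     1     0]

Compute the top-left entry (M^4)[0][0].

(M^4)[0][0] is the top entry after applying M 4 times to the unit state (1, 0, 0). Equivalently it is h_{6} for the auxiliary sequence (h_n) obeying the same recurrence with h_2 = 1 and h_i = 0 for 0 ≤ i < 2:
h_3 = 1·1 + 2·0 + 1·0 = 1
h_4 = 1·1 + 2·1 + 1·0 = 3
h_5 = 1·3 + 2·1 + 1·1 = 6
h_6 = 1·6 + 2·3 + 1·1 = 13

13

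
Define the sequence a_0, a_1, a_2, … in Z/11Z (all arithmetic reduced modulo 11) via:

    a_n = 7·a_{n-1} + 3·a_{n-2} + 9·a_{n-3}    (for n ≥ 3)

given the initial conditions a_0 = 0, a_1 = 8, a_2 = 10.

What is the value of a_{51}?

0

a_3 = 7·10 + 3·8 + 9·0 = 6
a_4 = 7·6 + 3·10 + 9·8 = 1
a_5 = 7·1 + 3·6 + 9·10 = 5
a_6 = 7·5 + 3·1 + 9·6 = 4
a_7 = 7·4 + 3·5 + 9·1 = 8
a_8 = 7·8 + 3·4 + 9·5 = 3
a_9 = 7·3 + 3·8 + 9·4 = 4
a_10 = 7·4 + 3·3 + 9·8 = 10
a_11 = 7·10 + 3·4 + 9·3 = 10
a_12 = 7·10 + 3·10 + 9·4 = 4
a_13 = 7·4 + 3·10 + 9·10 = 5
a_14 = 7·5 + 3·4 + 9·10 = 5
a_15 = 7·5 + 3·5 + 9·4 = 9
a_16 = 7·9 + 3·5 + 9·5 = 2
a_17 = 7·2 + 3·9 + 9·5 = 9
a_18 = 7·9 + 3·2 + 9·9 = 7
a_19 = 7·7 + 3·9 + 9·2 = 6
a_20 = 7·6 + 3·7 + 9·9 = 1
a_21 = 7·1 + 3·6 + 9·7 = 0
a_22 = 7·0 + 3·1 + 9·6 = 2
a_23 = 7·2 + 3·0 + 9·1 = 1
a_24 = 7·1 + 3·2 + 9·0 = 2
a_25 = 7·2 + 3·1 + 9·2 = 2
a_26 = 7·2 + 3·2 + 9·1 = 7
a_27 = 7·7 + 3·2 + 9·2 = 7
a_28 = 7·7 + 3·7 + 9·2 = 0
a_29 = 7·0 + 3·7 + 9·7 = 7
a_30 = 7·7 + 3·0 + 9·7 = 2
a_31 = 7·2 + 3·7 + 9·0 = 2
a_32 = 7·2 + 3·2 + 9·7 = 6
a_33 = 7·6 + 3·2 + 9·2 = 0
a_34 = 7·0 + 3·6 + 9·2 = 3
a_35 = 7·3 + 3·0 + 9·6 = 9
a_36 = 7·9 + 3·3 + 9·0 = 6
a_37 = 7·6 + 3·9 + 9·3 = 8
a_38 = 7·8 + 3·6 + 9·9 = 1
a_39 = 7·1 + 3·8 + 9·6 = 8
a_40 = 7·8 + 3·1 + 9·8 = 10
a_41 = 7·10 + 3·8 + 9·1 = 4
a_42 = 7·4 + 3·10 + 9·8 = 9
a_43 = 7·9 + 3·4 + 9·10 = 0
a_44 = 7·0 + 3·9 + 9·4 = 8
a_45 = 7·8 + 3·0 + 9·9 = 5
a_46 = 7·5 + 3·8 + 9·0 = 4
a_47 = 7·4 + 3·5 + 9·8 = 5
a_48 = 7·5 + 3·4 + 9·5 = 4
a_49 = 7·4 + 3·5 + 9·4 = 2
a_50 = 7·2 + 3·4 + 9·5 = 5
a_51 = 7·5 + 3·2 + 9·4 = 0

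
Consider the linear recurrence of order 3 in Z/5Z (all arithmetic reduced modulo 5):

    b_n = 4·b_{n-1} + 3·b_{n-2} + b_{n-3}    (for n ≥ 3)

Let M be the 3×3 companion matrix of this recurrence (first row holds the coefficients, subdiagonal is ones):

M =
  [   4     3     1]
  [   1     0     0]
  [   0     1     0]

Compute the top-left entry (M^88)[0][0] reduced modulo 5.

4

(M^88)[0][0] is the top entry after applying M 88 times to the unit state (1, 0, 0). Equivalently it is h_{90} for the auxiliary sequence (h_n) obeying the same recurrence with h_2 = 1 and h_i = 0 for 0 ≤ i < 2:
h_3 = 4·1 + 3·0 + 1·0 = 4
h_4 = 4·4 + 3·1 + 1·0 = 4
h_5 = 4·4 + 3·4 + 1·1 = 4
h_6 = 4·4 + 3·4 + 1·4 = 2
h_7 = 4·2 + 3·4 + 1·4 = 4
h_8 = 4·4 + 3·2 + 1·4 = 1
h_9 = 4·1 + 3·4 + 1·2 = 3
h_10 = 4·3 + 3·1 + 1·4 = 4
h_11 = 4·4 + 3·3 + 1·1 = 1
h_12 = 4·1 + 3·4 + 1·3 = 4
h_13 = 4·4 + 3·1 + 1·4 = 3
h_14 = 4·3 + 3·4 + 1·1 = 0
h_15 = 4·0 + 3·3 + 1·4 = 3
h_16 = 4·3 + 3·0 + 1·3 = 0
h_17 = 4·0 + 3·3 + 1·0 = 4
h_18 = 4·4 + 3·0 + 1·3 = 4
h_19 = 4·4 + 3·4 + 1·0 = 3
h_20 = 4·3 + 3·4 + 1·4 = 3
h_21 = 4·3 + 3·3 + 1·4 = 0
h_22 = 4·0 + 3·3 + 1·3 = 2
h_23 = 4·2 + 3·0 + 1·3 = 1
h_24 = 4·1 + 3·2 + 1·0 = 0
h_25 = 4·0 + 3·1 + 1·2 = 0
h_26 = 4·0 + 3·0 + 1·1 = 1
(h_24, h_25, h_26) = (0, 0, 1) = (h_0, h_1, h_2), so the sequence has period 24.
90 ≡ 18 (mod 24), hence h_90 = h_18 = 4.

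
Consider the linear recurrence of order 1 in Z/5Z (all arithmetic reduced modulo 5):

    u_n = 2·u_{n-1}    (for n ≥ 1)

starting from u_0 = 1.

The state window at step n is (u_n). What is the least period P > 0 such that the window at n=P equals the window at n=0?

4

n=0: window = (1)
n=1: window = (2)
n=2: window = (4)
n=3: window = (3)
n=4: window = (1)
window at n=4 equals window at n=0 → period = 4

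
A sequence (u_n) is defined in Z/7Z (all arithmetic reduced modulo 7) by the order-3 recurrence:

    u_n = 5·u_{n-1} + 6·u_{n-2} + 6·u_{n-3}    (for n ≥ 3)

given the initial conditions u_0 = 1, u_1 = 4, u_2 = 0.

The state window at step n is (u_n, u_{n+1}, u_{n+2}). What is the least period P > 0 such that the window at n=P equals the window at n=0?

24

n=0: window = (1, 4, 0)
n=1: window = (4, 0, 2)
n=2: window = (0, 2, 6)
n=3: window = (2, 6, 0)
n=4: window = (6, 0, 6)
n=5: window = (0, 6, 3)
n=6: window = (6, 3, 2)
n=7: window = (3, 2, 1)
n=8: window = (2, 1, 0)
n=9: window = (1, 0, 4)
n=10: window = (0, 4, 5)
n=11: window = (4, 5, 0)
n=12: window = (5, 0, 5)
n=13: window = (0, 5, 6)
n=14: window = (5, 6, 4)
n=15: window = (6, 4, 2)
n=16: window = (4, 2, 0)
n=17: window = (2, 0, 1)
n=18: window = (0, 1, 3)
n=19: window = (1, 3, 0)
n=20: window = (3, 0, 3)
n=21: window = (0, 3, 5)
n=22: window = (3, 5, 1)
n=23: window = (5, 1, 4)
n=24: window = (1, 4, 0)
window at n=24 equals window at n=0 → period = 24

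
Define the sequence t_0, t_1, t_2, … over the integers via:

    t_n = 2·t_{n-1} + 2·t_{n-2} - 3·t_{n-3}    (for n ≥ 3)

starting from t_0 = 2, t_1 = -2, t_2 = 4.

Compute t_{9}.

t_3 = 2·4 + 2·-2 + -3·2 = -2
t_4 = 2·-2 + 2·4 + -3·-2 = 10
t_5 = 2·10 + 2·-2 + -3·4 = 4
t_6 = 2·4 + 2·10 + -3·-2 = 34
t_7 = 2·34 + 2·4 + -3·10 = 46
t_8 = 2·46 + 2·34 + -3·4 = 148
t_9 = 2·148 + 2·46 + -3·34 = 286

286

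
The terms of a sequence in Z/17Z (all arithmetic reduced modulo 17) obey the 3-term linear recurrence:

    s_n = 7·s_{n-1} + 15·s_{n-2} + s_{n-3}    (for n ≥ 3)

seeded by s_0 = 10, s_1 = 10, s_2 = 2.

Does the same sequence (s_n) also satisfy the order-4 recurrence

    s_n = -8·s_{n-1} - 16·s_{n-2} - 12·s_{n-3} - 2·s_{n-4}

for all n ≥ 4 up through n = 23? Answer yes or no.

Terms s_0..s_23: 10, 10, 2, 4, 0, 11, 13, 1, 9, 6, 8, 2, 4, 15, 14, 4, 15, 9, 3, 1, 10, 3, 2, 1
n=4: candidate gives 0, actual s_4 = 0 ✓
n=5: candidate gives 11, actual s_5 = 11 ✓
n=6: candidate gives 13, actual s_6 = 13 ✓
n=7: candidate gives 1, actual s_7 = 1 ✓
n=8: candidate gives 9, actual s_8 = 9 ✓
n=9: candidate gives 6, actual s_9 = 6 ✓
n=10: candidate gives 8, actual s_10 = 8 ✓
n=11: candidate gives 2, actual s_11 = 2 ✓
n=12: candidate gives 4, actual s_12 = 4 ✓
n=13: candidate gives 15, actual s_13 = 15 ✓
n=14: candidate gives 14, actual s_14 = 14 ✓
n=15: candidate gives 4, actual s_15 = 4 ✓
n=16: candidate gives 15, actual s_16 = 15 ✓
n=17: candidate gives 9, actual s_17 = 9 ✓
n=18: candidate gives 3, actual s_18 = 3 ✓
n=19: candidate gives 1, actual s_19 = 1 ✓
n=20: candidate gives 10, actual s_20 = 10 ✓
n=21: candidate gives 3, actual s_21 = 3 ✓
n=22: candidate gives 2, actual s_22 = 2 ✓
n=23: candidate gives 1, actual s_23 = 1 ✓

yes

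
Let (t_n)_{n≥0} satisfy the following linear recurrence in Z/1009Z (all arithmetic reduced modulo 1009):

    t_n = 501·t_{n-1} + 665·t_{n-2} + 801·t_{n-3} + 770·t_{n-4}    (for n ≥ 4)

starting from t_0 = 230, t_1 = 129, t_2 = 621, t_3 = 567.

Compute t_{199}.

98

t_4 = 501·567 + 665·621 + 801·129 + 770·230 = 749
t_5 = 501·749 + 665·567 + 801·621 + 770·129 = 22
t_6 = 501·22 + 665·749 + 801·567 + 770·621 = 592
t_7 = 501·592 + 665·22 + 801·749 + 770·567 = 746
t_8 = 501·746 + 665·592 + 801·22 + 770·749 = 637
t_9 = 501·637 + 665·746 + 801·592 + 770·22 = 713
Continuing the recurrence:
  t_10 = 851;  t_11 = 450;  t_12 = 444;  t_13 = 731;  t_14 = 253;  t_15 = 285
  t_16 = 398;  t_17 = 150;  t_18 = 111;  t_19 = 426;  t_20 = 488;  t_21 = 664
  t_22 = 214;  t_23 = 378;  t_24 = 260;  t_25 = 838;  t_26 = 846;  t_27 = 233
  t_28 = 937;  t_29 = 927;  t_30 = 413;  t_31 = 682;  t_32 = 795;  t_33 = 517
  t_34 = 251;  t_35 = 947;  t_36 = 761;  t_37 = 802;  t_38 = 97;  t_39 = 551
  t_40 = 942;  t_41 = 923;  t_42 = 584;  t_43 = 597;  t_44 = 932;  t_45 = 215
  t_46 = 612;  t_47 = 40;  t_48 = 130;  t_49 = 832;  t_50 = 589;  t_51 = 533
  t_52 = 542;  t_53 = 918;  t_54 = 646;  t_55 = 810;  t_56 = 328;  t_57 = 94
  t_58 = 862;  t_59 = 488;  t_60 = 357;  t_61 = 933;  t_62 = 779;  t_63 = 528
  t_64 = 694;  t_65 = 1005;  t_66 = 43;  t_67 = 589;  t_68 = 237;  t_69 = 961
  t_70 = 768;  t_71 = 332;  t_72 = 777;  t_73 = 672;  t_74 = 414;  t_75 = 649
  t_76 = 532;  t_77 = 374;  t_78 = 480;  t_79 = 434;  t_80 = 742;  t_81 = 932
  t_82 = 638;  t_83 = 281;  t_84 = 129;  t_85 = 978;  t_86 = 584;  t_87 = 394
  t_88 = 367;  t_89 = 862;  t_90 = 339;  t_91 = 464;  t_92 = 189;  t_93 = 594
  t_94 = 559;  t_95 = 181;  t_96 = 74;  t_97 = 101;  t_98 = 201;  t_99 = 243
  t_100 = 788;  t_101 = 62;  t_102 = 431;  t_103 = 874;  t_104 = 599;  t_105 = 922
  t_106 = 326;  t_107 = 27;  t_108 = 316;  t_109 = 104;  t_110 = 121;  t_111 = 87
  t_112 = 662;  t_113 = 469;  t_114 = 586;  t_115 = 1004;  t_116 = 245;  t_117 = 467
  t_118 = 583;  t_119 = 950;  t_120 = 645;  t_121 = 583;  t_122 = 651;  t_123 = 495
  t_124 = 882;  t_125 = 893;  t_126 = 462;  t_127 = 884;  t_128 = 422;  t_129 = 394
  t_130 = 96;  t_131 = 964;  t_132 = 754;  t_133 = 616;  t_134 = 341;  t_135 = 534
  t_136 = 309;  t_137 = 166;  t_138 = 225;  t_139 = 947;  t_140 = 94;  t_141 = 110
  t_142 = 57;  t_143 = 109;  t_144 = 754;  t_145 = 421;  t_146 = 6;  t_147 = 197
  t_148 = 389;  t_149 = 29;  t_150 = 752;  t_151 = 657;  t_152 = 727;  t_153 = 97
  t_154 = 751;  t_155 = 338;  t_156 = 594;  t_157 = 922;  t_158 = 730;  t_159 = 623
  t_160 = 700;  t_161 = 296;  t_162 = 988;  t_163 = 794;  t_164 = 584;  t_165 = 495
  t_166 = 983;  t_167 = 875;  t_168 = 965;  t_169 = 956;  t_170 = 471;  t_171 = 753
  t_172 = 663;  t_173 = 947;  t_174 = 389;  t_175 = 255;  t_176 = 737;  t_177 = 506
  t_178 = 272;  t_179 = 217;  t_180 = 134;  t_181 = 632;  t_182 = 970;  t_183 = 144
  t_184 = 780;  t_185 = 544;  t_186 = 746;  t_187 = 44;  t_188 = 618;  t_189 = 217
  t_190 = 280;  t_191 = 229;  t_192 = 128;  t_193 = 365;  t_194 = 65;  t_195 = 207
  t_196 = 60;  t_197 = 366
t_198 = 501·366 + 665·60 + 801·207 + 770·65 = 208
t_199 = 501·208 + 665·366 + 801·60 + 770·207 = 98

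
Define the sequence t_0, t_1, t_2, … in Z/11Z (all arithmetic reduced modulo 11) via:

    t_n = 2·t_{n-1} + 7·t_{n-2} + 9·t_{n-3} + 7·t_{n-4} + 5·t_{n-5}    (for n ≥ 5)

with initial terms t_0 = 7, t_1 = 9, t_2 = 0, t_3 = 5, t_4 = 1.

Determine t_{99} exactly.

t_5 = 2·1 + 7·5 + 9·0 + 7·9 + 5·7 = 3
t_6 = 2·3 + 7·1 + 9·5 + 7·0 + 5·9 = 4
t_7 = 2·4 + 7·3 + 9·1 + 7·5 + 5·0 = 7
t_8 = 2·7 + 7·4 + 9·3 + 7·1 + 5·5 = 2
t_9 = 2·2 + 7·7 + 9·4 + 7·3 + 5·1 = 5
t_10 = 2·5 + 7·2 + 9·7 + 7·4 + 5·3 = 9
t_11 = 2·9 + 7·5 + 9·2 + 7·7 + 5·4 = 8
t_12 = 2·8 + 7·9 + 9·5 + 7·2 + 5·7 = 8
t_13 = 2·8 + 7·8 + 9·9 + 7·5 + 5·2 = 0
t_14 = 2·0 + 7·8 + 9·8 + 7·9 + 5·5 = 7
t_15 = 2·7 + 7·0 + 9·8 + 7·8 + 5·9 = 0
t_16 = 2·0 + 7·7 + 9·0 + 7·8 + 5·8 = 2
t_17 = 2·2 + 7·0 + 9·7 + 7·0 + 5·8 = 8
t_18 = 2·8 + 7·2 + 9·0 + 7·7 + 5·0 = 2
t_19 = 2·2 + 7·8 + 9·2 + 7·0 + 5·7 = 3
t_20 = 2·3 + 7·2 + 9·8 + 7·2 + 5·0 = 7
t_21 = 2·7 + 7·3 + 9·2 + 7·8 + 5·2 = 9
t_22 = 2·9 + 7·7 + 9·3 + 7·2 + 5·8 = 5
t_23 = 2·5 + 7·9 + 9·7 + 7·3 + 5·2 = 2
t_24 = 2·2 + 7·5 + 9·9 + 7·7 + 5·3 = 8
t_25 = 2·8 + 7·2 + 9·5 + 7·9 + 5·7 = 8
t_26 = 2·8 + 7·8 + 9·2 + 7·5 + 5·9 = 5
t_27 = 2·5 + 7·8 + 9·8 + 7·2 + 5·5 = 1
t_28 = 2·1 + 7·5 + 9·8 + 7·8 + 5·2 = 10
t_29 = 2·10 + 7·1 + 9·5 + 7·8 + 5·8 = 3
t_30 = 2·3 + 7·10 + 9·1 + 7·5 + 5·8 = 6
t_31 = 2·6 + 7·3 + 9·10 + 7·1 + 5·5 = 1
t_32 = 2·1 + 7·6 + 9·3 + 7·10 + 5·1 = 3
t_33 = 2·3 + 7·1 + 9·6 + 7·3 + 5·10 = 6
t_34 = 2·6 + 7·3 + 9·1 + 7·6 + 5·3 = 0
t_35 = 2·0 + 7·6 + 9·3 + 7·1 + 5·6 = 7
t_36 = 2·7 + 7·0 + 9·6 + 7·3 + 5·1 = 6
t_37 = 2·6 + 7·7 + 9·0 + 7·6 + 5·3 = 8
t_38 = 2·8 + 7·6 + 9·7 + 7·0 + 5·6 = 8
t_39 = 2·8 + 7·8 + 9·6 + 7·7 + 5·0 = 10
t_40 = 2·10 + 7·8 + 9·8 + 7·6 + 5·7 = 5
t_41 = 2·5 + 7·10 + 9·8 + 7·8 + 5·6 = 7
t_42 = 2·7 + 7·5 + 9·10 + 7·8 + 5·8 = 4
t_43 = 2·4 + 7·7 + 9·5 + 7·10 + 5·8 = 3
t_44 = 2·3 + 7·4 + 9·7 + 7·5 + 5·10 = 6
t_45 = 2·6 + 7·3 + 9·4 + 7·7 + 5·5 = 0
t_46 = 2·0 + 7·6 + 9·3 + 7·4 + 5·7 = 0
t_47 = 2·0 + 7·0 + 9·6 + 7·3 + 5·4 = 7
t_48 = 2·7 + 7·0 + 9·0 + 7·6 + 5·3 = 5
t_49 = 2·5 + 7·7 + 9·0 + 7·0 + 5·6 = 1
t_50 = 2·1 + 7·5 + 9·7 + 7·0 + 5·0 = 1
t_51 = 2·1 + 7·1 + 9·5 + 7·7 + 5·0 = 4
t_52 = 2·4 + 7·1 + 9·1 + 7·5 + 5·7 = 6
t_53 = 2·6 + 7·4 + 9·1 + 7·1 + 5·5 = 4
t_54 = 2·4 + 7·6 + 9·4 + 7·1 + 5·1 = 10
t_55 = 2·10 + 7·4 + 9·6 + 7·4 + 5·1 = 3
t_56 = 2·3 + 7·10 + 9·4 + 7·6 + 5·4 = 9
t_57 = 2·9 + 7·3 + 9·10 + 7·4 + 5·6 = 0
t_58 = 2·0 + 7·9 + 9·3 + 7·10 + 5·4 = 4
t_59 = 2·4 + 7·0 + 9·9 + 7·3 + 5·10 = 6
t_60 = 2·6 + 7·4 + 9·0 + 7·9 + 5·3 = 8
t_61 = 2·8 + 7·6 + 9·4 + 7·0 + 5·9 = 7
t_62 = 2·7 + 7·8 + 9·6 + 7·4 + 5·0 = 9
t_63 = 2·9 + 7·7 + 9·8 + 7·6 + 5·4 = 3
t_64 = 2·3 + 7·9 + 9·7 + 7·8 + 5·6 = 9
t_65 = 2·9 + 7·3 + 9·9 + 7·7 + 5·8 = 0
t_66 = 2·0 + 7·9 + 9·3 + 7·9 + 5·7 = 1
t_67 = 2·1 + 7·0 + 9·9 + 7·3 + 5·9 = 6
t_68 = 2·6 + 7·1 + 9·0 + 7·9 + 5·3 = 9
t_69 = 2·9 + 7·6 + 9·1 + 7·0 + 5·9 = 4
t_70 = 2·4 + 7·9 + 9·6 + 7·1 + 5·0 = 0
t_71 = 2·0 + 7·4 + 9·9 + 7·6 + 5·1 = 2
t_72 = 2·2 + 7·0 + 9·4 + 7·9 + 5·6 = 1
t_73 = 2·1 + 7·2 + 9·0 + 7·4 + 5·9 = 1
t_74 = 2·1 + 7·1 + 9·2 + 7·0 + 5·4 = 3
t_75 = 2·3 + 7·1 + 9·1 + 7·2 + 5·0 = 3
t_76 = 2·3 + 7·3 + 9·1 + 7·1 + 5·2 = 9
t_77 = 2·9 + 7·3 + 9·3 + 7·1 + 5·1 = 1
t_78 = 2·1 + 7·9 + 9·3 + 7·3 + 5·1 = 8
t_79 = 2·8 + 7·1 + 9·9 + 7·3 + 5·3 = 8
t_80 = 2·8 + 7·8 + 9·1 + 7·9 + 5·3 = 5
t_81 = 2·5 + 7·8 + 9·8 + 7·1 + 5·9 = 3
t_82 = 2·3 + 7·5 + 9·8 + 7·8 + 5·1 = 9
t_83 = 2·9 + 7·3 + 9·5 + 7·8 + 5·8 = 4
t_84 = 2·4 + 7·9 + 9·3 + 7·5 + 5·8 = 8
t_85 = 2·8 + 7·4 + 9·9 + 7·3 + 5·5 = 6
t_86 = 2·6 + 7·8 + 9·4 + 7·9 + 5·3 = 6
t_87 = 2·6 + 7·6 + 9·8 + 7·4 + 5·9 = 1
t_88 = 2·1 + 7·6 + 9·6 + 7·8 + 5·4 = 9
t_89 = 2·9 + 7·1 + 9·6 + 7·6 + 5·8 = 7
t_90 = 2·7 + 7·9 + 9·1 + 7·6 + 5·6 = 4
t_91 = 2·4 + 7·7 + 9·9 + 7·1 + 5·6 = 10
t_92 = 2·10 + 7·4 + 9·7 + 7·9 + 5·1 = 3
t_93 = 2·3 + 7·10 + 9·4 + 7·7 + 5·9 = 8
t_94 = 2·8 + 7·3 + 9·10 + 7·4 + 5·7 = 3
t_95 = 2·3 + 7·8 + 9·3 + 7·10 + 5·4 = 3
t_96 = 2·3 + 7·3 + 9·8 + 7·3 + 5·10 = 5
t_97 = 2·5 + 7·3 + 9·3 + 7·8 + 5·3 = 8
t_98 = 2·8 + 7·5 + 9·3 + 7·3 + 5·8 = 7
t_99 = 2·7 + 7·8 + 9·5 + 7·3 + 5·3 = 8

8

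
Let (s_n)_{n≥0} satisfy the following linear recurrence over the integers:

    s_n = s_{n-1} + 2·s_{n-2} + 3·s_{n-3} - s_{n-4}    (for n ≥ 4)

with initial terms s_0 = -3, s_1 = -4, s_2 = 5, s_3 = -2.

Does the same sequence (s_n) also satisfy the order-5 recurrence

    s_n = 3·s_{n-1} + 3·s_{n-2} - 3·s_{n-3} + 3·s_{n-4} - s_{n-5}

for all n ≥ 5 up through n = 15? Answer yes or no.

Terms s_0..s_15: -3, -4, 5, -2, -1, 14, 1, 28, 73, 118, 347, 774, 1749, 4220, 9693, 22606
n=5: candidate gives -33, actual s_5 = 14 ✗

no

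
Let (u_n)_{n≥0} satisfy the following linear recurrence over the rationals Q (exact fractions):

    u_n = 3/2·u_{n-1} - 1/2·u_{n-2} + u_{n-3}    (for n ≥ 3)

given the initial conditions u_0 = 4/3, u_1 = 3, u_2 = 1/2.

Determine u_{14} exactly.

u_3 = 3/2·1/2 + -1/2·3 + 1·4/3 = 7/12
u_4 = 3/2·7/12 + -1/2·1/2 + 1·3 = 29/8
u_5 = 3/2·29/8 + -1/2·7/12 + 1·1/2 = 271/48
u_6 = 3/2·271/48 + -1/2·29/8 + 1·7/12 = 695/96
u_7 = 3/2·695/96 + -1/2·271/48 + 1·29/8 = 2239/192
u_8 = 3/2·2239/192 + -1/2·695/96 + 1·271/48 = 7495/384
u_9 = 3/2·7495/384 + -1/2·2239/192 + 1·695/96 = 23567/768
u_10 = 3/2·23567/768 + -1/2·7495/384 + 1·2239/192 = 24541/512
u_11 = 3/2·24541/512 + -1/2·23567/768 + 1·7495/384 = 233695/3072
u_12 = 3/2·233695/3072 + -1/2·24541/512 + 1·23567/768 = 742375/6144
u_13 = 3/2·742375/6144 + -1/2·233695/3072 + 1·24541/512 = 2348719/12288
u_14 = 3/2·2348719/12288 + -1/2·742375/6144 + 1·233695/3072 = 2476989/8192

2476989/8192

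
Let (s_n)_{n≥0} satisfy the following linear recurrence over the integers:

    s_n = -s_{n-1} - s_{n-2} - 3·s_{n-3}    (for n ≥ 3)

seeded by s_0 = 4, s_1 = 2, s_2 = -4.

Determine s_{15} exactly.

-262

s_3 = -1·-4 + -1·2 + -3·4 = -10
s_4 = -1·-10 + -1·-4 + -3·2 = 8
s_5 = -1·8 + -1·-10 + -3·-4 = 14
s_6 = -1·14 + -1·8 + -3·-10 = 8
s_7 = -1·8 + -1·14 + -3·8 = -46
s_8 = -1·-46 + -1·8 + -3·14 = -4
s_9 = -1·-4 + -1·-46 + -3·8 = 26
s_10 = -1·26 + -1·-4 + -3·-46 = 116
s_11 = -1·116 + -1·26 + -3·-4 = -130
s_12 = -1·-130 + -1·116 + -3·26 = -64
s_13 = -1·-64 + -1·-130 + -3·116 = -154
s_14 = -1·-154 + -1·-64 + -3·-130 = 608
s_15 = -1·608 + -1·-154 + -3·-64 = -262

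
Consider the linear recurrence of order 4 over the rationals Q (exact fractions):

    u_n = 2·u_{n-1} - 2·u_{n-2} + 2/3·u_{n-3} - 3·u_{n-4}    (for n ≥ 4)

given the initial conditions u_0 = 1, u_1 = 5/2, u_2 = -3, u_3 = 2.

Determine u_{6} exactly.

2/3

u_4 = 2·2 + -2·-3 + 2/3·5/2 + -3·1 = 26/3
u_5 = 2·26/3 + -2·2 + 2/3·-3 + -3·5/2 = 23/6
u_6 = 2·23/6 + -2·26/3 + 2/3·2 + -3·-3 = 2/3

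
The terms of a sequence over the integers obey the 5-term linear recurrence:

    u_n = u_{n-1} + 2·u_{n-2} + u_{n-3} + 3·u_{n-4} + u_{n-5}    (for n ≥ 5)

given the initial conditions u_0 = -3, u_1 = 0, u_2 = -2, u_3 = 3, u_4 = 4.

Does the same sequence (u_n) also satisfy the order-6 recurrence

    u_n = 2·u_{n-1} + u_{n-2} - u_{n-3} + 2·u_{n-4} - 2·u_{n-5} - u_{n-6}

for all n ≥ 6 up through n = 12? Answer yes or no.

Terms u_0..u_12: -3, 0, -2, 3, 4, 5, 10, 31, 71, 162, 370, 868, 2014
n=6: candidate gives 10, actual u_6 = 10 ✓
n=7: candidate gives 31, actual u_7 = 31 ✓
n=8: candidate gives 71, actual u_8 = 71 ✓
n=9: candidate gives 162, actual u_9 = 162 ✓
n=10: candidate gives 370, actual u_10 = 370 ✓
n=11: candidate gives 868, actual u_11 = 868 ✓
n=12: candidate gives 2014, actual u_12 = 2014 ✓

yes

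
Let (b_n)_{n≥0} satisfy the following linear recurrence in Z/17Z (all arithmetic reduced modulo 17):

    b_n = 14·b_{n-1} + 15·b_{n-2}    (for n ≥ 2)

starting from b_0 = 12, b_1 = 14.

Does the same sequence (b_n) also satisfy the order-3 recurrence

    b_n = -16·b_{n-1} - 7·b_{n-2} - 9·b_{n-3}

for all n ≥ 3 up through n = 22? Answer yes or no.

yes

Terms b_0..b_22: 12, 14, 2, 0, 13, 12, 6, 9, 12, 14, 2, 0, 13, 12, 6, 9, 12, 14, 2, 0, 13, 12, 6
n=3: candidate gives 0, actual b_3 = 0 ✓
n=4: candidate gives 13, actual b_4 = 13 ✓
n=5: candidate gives 12, actual b_5 = 12 ✓
n=6: candidate gives 6, actual b_6 = 6 ✓
n=7: candidate gives 9, actual b_7 = 9 ✓
n=8: candidate gives 12, actual b_8 = 12 ✓
n=9: candidate gives 14, actual b_9 = 14 ✓
n=10: candidate gives 2, actual b_10 = 2 ✓
n=11: candidate gives 0, actual b_11 = 0 ✓
n=12: candidate gives 13, actual b_12 = 13 ✓
n=13: candidate gives 12, actual b_13 = 12 ✓
n=14: candidate gives 6, actual b_14 = 6 ✓
n=15: candidate gives 9, actual b_15 = 9 ✓
n=16: candidate gives 12, actual b_16 = 12 ✓
n=17: candidate gives 14, actual b_17 = 14 ✓
n=18: candidate gives 2, actual b_18 = 2 ✓
n=19: candidate gives 0, actual b_19 = 0 ✓
n=20: candidate gives 13, actual b_20 = 13 ✓
n=21: candidate gives 12, actual b_21 = 12 ✓
n=22: candidate gives 6, actual b_22 = 6 ✓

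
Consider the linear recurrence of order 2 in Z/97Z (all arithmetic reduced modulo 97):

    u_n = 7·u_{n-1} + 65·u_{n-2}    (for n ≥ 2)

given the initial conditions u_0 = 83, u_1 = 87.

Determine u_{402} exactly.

69

u_2 = 7·87 + 65·83 = 87
u_3 = 7·87 + 65·87 = 56
u_4 = 7·56 + 65·87 = 33
u_5 = 7·33 + 65·56 = 88
u_6 = 7·88 + 65·33 = 45
u_7 = 7·45 + 65·88 = 21
u_8 = 7·21 + 65·45 = 65
u_9 = 7·65 + 65·21 = 74
u_10 = 7·74 + 65·65 = 87
u_11 = 7·87 + 65·74 = 84
u_12 = 7·84 + 65·87 = 35
u_13 = 7·35 + 65·84 = 79
u_14 = 7·79 + 65·35 = 15
u_15 = 7·15 + 65·79 = 2
u_16 = 7·2 + 65·15 = 19
u_17 = 7·19 + 65·2 = 69
u_18 = 7·69 + 65·19 = 69
u_19 = 7·69 + 65·69 = 21
u_20 = 7·21 + 65·69 = 73
u_21 = 7·73 + 65·21 = 33
u_22 = 7·33 + 65·73 = 29
u_23 = 7·29 + 65·33 = 20
u_24 = 7·20 + 65·29 = 85
u_25 = 7·85 + 65·20 = 52
u_26 = 7·52 + 65·85 = 69
u_27 = 7·69 + 65·52 = 80
u_28 = 7·80 + 65·69 = 1
u_29 = 7·1 + 65·80 = 66
u_30 = 7·66 + 65·1 = 42
u_31 = 7·42 + 65·66 = 25
u_32 = 7·25 + 65·42 = 92
u_33 = 7·92 + 65·25 = 38
u_34 = 7·38 + 65·92 = 38
u_35 = 7·38 + 65·38 = 20
u_36 = 7·20 + 65·38 = 88
u_37 = 7·88 + 65·20 = 73
u_38 = 7·73 + 65·88 = 23
u_39 = 7·23 + 65·73 = 56
u_40 = 7·56 + 65·23 = 44
u_41 = 7·44 + 65·56 = 68
u_42 = 7·68 + 65·44 = 38
u_43 = 7·38 + 65·68 = 30
u_44 = 7·30 + 65·38 = 61
u_45 = 7·61 + 65·30 = 49
u_46 = 7·49 + 65·61 = 40
u_47 = 7·40 + 65·49 = 70
u_48 = 7·70 + 65·40 = 83
u_49 = 7·83 + 65·70 = 87
(u_48, u_49) = (83, 87) = (u_0, u_1), so the sequence has period 48.
402 ≡ 18 (mod 48), hence u_402 = u_18 = 69.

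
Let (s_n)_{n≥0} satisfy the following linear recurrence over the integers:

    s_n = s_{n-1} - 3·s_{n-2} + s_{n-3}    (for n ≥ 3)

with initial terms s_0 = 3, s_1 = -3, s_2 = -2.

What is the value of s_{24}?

s_3 = 1·-2 + -3·-3 + 1·3 = 10
s_4 = 1·10 + -3·-2 + 1·-3 = 13
s_5 = 1·13 + -3·10 + 1·-2 = -19
s_6 = 1·-19 + -3·13 + 1·10 = -48
s_7 = 1·-48 + -3·-19 + 1·13 = 22
s_8 = 1·22 + -3·-48 + 1·-19 = 147
s_9 = 1·147 + -3·22 + 1·-48 = 33
s_10 = 1·33 + -3·147 + 1·22 = -386
s_11 = 1·-386 + -3·33 + 1·147 = -338
s_12 = 1·-338 + -3·-386 + 1·33 = 853
s_13 = 1·853 + -3·-338 + 1·-386 = 1481
s_14 = 1·1481 + -3·853 + 1·-338 = -1416
s_15 = 1·-1416 + -3·1481 + 1·853 = -5006
s_16 = 1·-5006 + -3·-1416 + 1·1481 = 723
s_17 = 1·723 + -3·-5006 + 1·-1416 = 14325
s_18 = 1·14325 + -3·723 + 1·-5006 = 7150
s_19 = 1·7150 + -3·14325 + 1·723 = -35102
s_20 = 1·-35102 + -3·7150 + 1·14325 = -42227
s_21 = 1·-42227 + -3·-35102 + 1·7150 = 70229
s_22 = 1·70229 + -3·-42227 + 1·-35102 = 161808
s_23 = 1·161808 + -3·70229 + 1·-42227 = -91106
s_24 = 1·-91106 + -3·161808 + 1·70229 = -506301

-506301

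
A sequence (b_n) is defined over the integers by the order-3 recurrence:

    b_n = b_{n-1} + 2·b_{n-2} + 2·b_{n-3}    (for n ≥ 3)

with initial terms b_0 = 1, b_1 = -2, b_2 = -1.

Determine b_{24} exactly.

b_3 = 1·-1 + 2·-2 + 2·1 = -3
b_4 = 1·-3 + 2·-1 + 2·-2 = -9
b_5 = 1·-9 + 2·-3 + 2·-1 = -17
b_6 = 1·-17 + 2·-9 + 2·-3 = -41
b_7 = 1·-41 + 2·-17 + 2·-9 = -93
b_8 = 1·-93 + 2·-41 + 2·-17 = -209
b_9 = 1·-209 + 2·-93 + 2·-41 = -477
b_10 = 1·-477 + 2·-209 + 2·-93 = -1081
b_11 = 1·-1081 + 2·-477 + 2·-209 = -2453
b_12 = 1·-2453 + 2·-1081 + 2·-477 = -5569
b_13 = 1·-5569 + 2·-2453 + 2·-1081 = -12637
b_14 = 1·-12637 + 2·-5569 + 2·-2453 = -28681
b_15 = 1·-28681 + 2·-12637 + 2·-5569 = -65093
b_16 = 1·-65093 + 2·-28681 + 2·-12637 = -147729
b_17 = 1·-147729 + 2·-65093 + 2·-28681 = -335277
b_18 = 1·-335277 + 2·-147729 + 2·-65093 = -760921
b_19 = 1·-760921 + 2·-335277 + 2·-147729 = -1726933
b_20 = 1·-1726933 + 2·-760921 + 2·-335277 = -3919329
b_21 = 1·-3919329 + 2·-1726933 + 2·-760921 = -8895037
b_22 = 1·-8895037 + 2·-3919329 + 2·-1726933 = -20187561
b_23 = 1·-20187561 + 2·-8895037 + 2·-3919329 = -45816293
b_24 = 1·-45816293 + 2·-20187561 + 2·-8895037 = -103981489

-103981489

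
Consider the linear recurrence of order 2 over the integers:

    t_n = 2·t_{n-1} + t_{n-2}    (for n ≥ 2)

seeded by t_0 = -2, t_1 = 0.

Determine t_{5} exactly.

t_2 = 2·0 + 1·-2 = -2
t_3 = 2·-2 + 1·0 = -4
t_4 = 2·-4 + 1·-2 = -10
t_5 = 2·-10 + 1·-4 = -24

-24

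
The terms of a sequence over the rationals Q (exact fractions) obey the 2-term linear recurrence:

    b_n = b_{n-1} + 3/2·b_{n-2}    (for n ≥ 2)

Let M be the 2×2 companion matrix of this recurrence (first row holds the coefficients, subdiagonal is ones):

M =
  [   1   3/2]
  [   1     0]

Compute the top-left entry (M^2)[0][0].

(M^2)[0][0] is the top entry after applying M 2 times to the unit state (1, 0). Equivalently it is h_{3} for the auxiliary sequence (h_n) obeying the same recurrence with h_1 = 1 and h_i = 0 for 0 ≤ i < 1:
h_2 = 1·1 + 3/2·0 = 1
h_3 = 1·1 + 3/2·1 = 5/2

5/2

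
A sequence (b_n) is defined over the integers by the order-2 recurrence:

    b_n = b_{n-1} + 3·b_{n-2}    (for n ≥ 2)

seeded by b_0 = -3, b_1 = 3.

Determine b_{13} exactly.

b_2 = 1·3 + 3·-3 = -6
b_3 = 1·-6 + 3·3 = 3
b_4 = 1·3 + 3·-6 = -15
b_5 = 1·-15 + 3·3 = -6
b_6 = 1·-6 + 3·-15 = -51
b_7 = 1·-51 + 3·-6 = -69
b_8 = 1·-69 + 3·-51 = -222
b_9 = 1·-222 + 3·-69 = -429
b_10 = 1·-429 + 3·-222 = -1095
b_11 = 1·-1095 + 3·-429 = -2382
b_12 = 1·-2382 + 3·-1095 = -5667
b_13 = 1·-5667 + 3·-2382 = -12813

-12813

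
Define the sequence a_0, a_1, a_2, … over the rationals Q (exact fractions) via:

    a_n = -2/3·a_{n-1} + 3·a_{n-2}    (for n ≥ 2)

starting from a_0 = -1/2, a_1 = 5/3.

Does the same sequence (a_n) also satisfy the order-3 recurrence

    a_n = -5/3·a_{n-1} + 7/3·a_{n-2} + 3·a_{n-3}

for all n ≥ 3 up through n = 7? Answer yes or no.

Terms a_0..a_7: -1/2, 5/3, -47/18, 182/27, -1997/162, 6911/243, -81563/1458, 268160/2187
n=3: candidate gives 182/27, actual a_3 = 182/27 ✓
n=4: candidate gives -1997/162, actual a_4 = -1997/162 ✓
n=5: candidate gives 6911/243, actual a_5 = 6911/243 ✓
n=6: candidate gives -81563/1458, actual a_6 = -81563/1458 ✓
n=7: candidate gives 268160/2187, actual a_7 = 268160/2187 ✓

yes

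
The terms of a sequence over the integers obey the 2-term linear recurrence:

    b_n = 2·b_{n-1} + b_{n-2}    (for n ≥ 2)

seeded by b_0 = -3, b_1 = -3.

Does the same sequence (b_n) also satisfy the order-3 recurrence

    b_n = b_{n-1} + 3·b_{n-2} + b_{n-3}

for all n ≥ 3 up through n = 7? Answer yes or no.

yes

Terms b_0..b_7: -3, -3, -9, -21, -51, -123, -297, -717
n=3: candidate gives -21, actual b_3 = -21 ✓
n=4: candidate gives -51, actual b_4 = -51 ✓
n=5: candidate gives -123, actual b_5 = -123 ✓
n=6: candidate gives -297, actual b_6 = -297 ✓
n=7: candidate gives -717, actual b_7 = -717 ✓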